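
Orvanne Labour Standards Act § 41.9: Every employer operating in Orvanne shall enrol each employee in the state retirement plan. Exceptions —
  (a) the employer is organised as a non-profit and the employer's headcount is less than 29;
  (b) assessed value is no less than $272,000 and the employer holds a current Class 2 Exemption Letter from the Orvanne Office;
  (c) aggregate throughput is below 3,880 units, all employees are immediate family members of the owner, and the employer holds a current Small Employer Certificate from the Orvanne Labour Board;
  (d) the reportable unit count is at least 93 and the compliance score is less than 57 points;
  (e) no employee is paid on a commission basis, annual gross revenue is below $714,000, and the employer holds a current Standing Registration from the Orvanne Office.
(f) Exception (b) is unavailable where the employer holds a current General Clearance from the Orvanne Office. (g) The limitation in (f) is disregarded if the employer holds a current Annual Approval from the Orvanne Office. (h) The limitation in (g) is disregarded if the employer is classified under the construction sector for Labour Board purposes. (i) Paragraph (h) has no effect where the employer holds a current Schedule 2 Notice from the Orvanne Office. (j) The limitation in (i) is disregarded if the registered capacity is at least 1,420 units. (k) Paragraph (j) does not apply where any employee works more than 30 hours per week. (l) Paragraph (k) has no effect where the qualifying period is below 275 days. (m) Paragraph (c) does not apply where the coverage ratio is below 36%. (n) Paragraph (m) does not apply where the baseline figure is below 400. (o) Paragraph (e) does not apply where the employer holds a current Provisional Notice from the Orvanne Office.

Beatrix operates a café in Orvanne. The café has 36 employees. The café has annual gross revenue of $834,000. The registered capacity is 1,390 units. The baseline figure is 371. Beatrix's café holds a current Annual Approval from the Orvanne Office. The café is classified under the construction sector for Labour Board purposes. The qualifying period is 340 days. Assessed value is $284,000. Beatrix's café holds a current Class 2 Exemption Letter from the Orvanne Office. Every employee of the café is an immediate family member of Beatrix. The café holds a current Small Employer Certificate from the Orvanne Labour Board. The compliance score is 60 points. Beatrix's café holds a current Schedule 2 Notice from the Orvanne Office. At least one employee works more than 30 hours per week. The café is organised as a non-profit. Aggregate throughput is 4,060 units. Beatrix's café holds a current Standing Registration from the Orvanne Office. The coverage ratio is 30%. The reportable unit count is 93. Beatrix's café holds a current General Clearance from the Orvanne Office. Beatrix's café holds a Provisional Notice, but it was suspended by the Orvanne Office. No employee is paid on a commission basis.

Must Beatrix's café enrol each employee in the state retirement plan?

Exception (a) does not apply: the employer's headcount is 36, not less than 29.
Exception (b): assessed value is $284,000, meeting the $272,000 threshold; a current Class 2 Exemption Letter is held — every condition holds. Under paragraphs (f)–(l): (f) would limit (b) — a current General Clearance is held — but (g) sets (f) aside: (g) operates against (f): a current Annual Approval is held. (h) would limit (g) — the café is classified under the construction sector — but (i) sets (h) aside: (i) operates — a current Schedule 2 Notice is held. (j), which would lift (i), is inapplicable — the registered capacity is 1,390 units, short of 1,420 units. So (b) applies.
Exception (c) fails — aggregate throughput is 4,060 units, not below 3,880 units.
Exception (d) does not apply: the compliance score is 60 points, not less than 57 points.
Exception (e) does not apply: annual gross revenue is $834,000, not below $714,000.

No — exception (b) applies; Beatrix's café is not required to enrol each employee in the state retirement plan.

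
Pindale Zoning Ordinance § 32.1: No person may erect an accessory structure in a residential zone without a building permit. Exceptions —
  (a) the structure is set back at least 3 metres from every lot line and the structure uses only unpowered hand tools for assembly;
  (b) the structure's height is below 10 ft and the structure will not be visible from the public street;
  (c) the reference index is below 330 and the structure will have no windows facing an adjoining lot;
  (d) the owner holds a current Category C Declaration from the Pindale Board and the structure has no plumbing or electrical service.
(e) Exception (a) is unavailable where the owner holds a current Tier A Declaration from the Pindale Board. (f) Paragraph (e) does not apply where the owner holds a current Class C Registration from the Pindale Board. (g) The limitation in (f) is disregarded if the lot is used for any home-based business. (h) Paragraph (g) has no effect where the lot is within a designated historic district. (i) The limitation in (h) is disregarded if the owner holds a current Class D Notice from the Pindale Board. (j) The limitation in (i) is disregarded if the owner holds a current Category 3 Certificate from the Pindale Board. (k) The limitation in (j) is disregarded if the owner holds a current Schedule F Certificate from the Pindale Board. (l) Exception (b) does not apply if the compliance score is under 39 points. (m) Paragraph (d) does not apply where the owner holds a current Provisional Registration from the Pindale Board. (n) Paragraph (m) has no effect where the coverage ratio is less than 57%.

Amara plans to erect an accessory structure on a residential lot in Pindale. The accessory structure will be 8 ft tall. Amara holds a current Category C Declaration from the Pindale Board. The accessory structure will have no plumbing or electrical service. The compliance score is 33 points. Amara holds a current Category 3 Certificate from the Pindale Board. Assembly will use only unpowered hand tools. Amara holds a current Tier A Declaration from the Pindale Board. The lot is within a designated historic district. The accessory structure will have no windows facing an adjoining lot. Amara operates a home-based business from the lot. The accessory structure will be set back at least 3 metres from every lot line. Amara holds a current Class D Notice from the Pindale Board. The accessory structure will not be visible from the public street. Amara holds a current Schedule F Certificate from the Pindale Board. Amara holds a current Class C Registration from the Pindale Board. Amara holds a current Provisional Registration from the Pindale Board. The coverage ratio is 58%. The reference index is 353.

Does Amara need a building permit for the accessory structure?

Yes — Amara must obtain a building permit.

Exception (a) is satisfied on its face — the setback is at least 3 m on every side; assembly uses only hand tools. Turning to paragraphs (e)–(k): (e) is triggered — a current Tier A Declaration is held. (f) is engaged (a current Class C Registration is held), but is displaced by (g): (g) operates against (f): a home-based business operates on the lot. (h) applies (the lot is in a historic district), but is overridden by (i): (i) is engaged — a current Class D Notice is held. (j) would limit (i) — a current Category 3 Certificate is held — but (k) sets (j) aside: (k) is triggered — a current Schedule F Certificate is held. (a) is therefore removed.
Exception (b) is satisfied on its face — the structure's height is 8 ft, below the 10 ft limit; the structure will not be visible from the street. But applying paragraph (l): (l) operates — the compliance score is 33 points, under the 39 points limit. So (b) is unavailable.
Exception (c) does not apply: the reference index is 353, not below 330.
All of (d)'s requirements are met (a current Category C Declaration is held; there is no plumbing or electrical service). But: (m) operates against (d): a current Provisional Registration is held. (n) is inapplicable (the coverage ratio is 58%, not less than 57%), so (m) stands. (d) is therefore removed.
None of the exceptions is available; § 32.1 applies in full.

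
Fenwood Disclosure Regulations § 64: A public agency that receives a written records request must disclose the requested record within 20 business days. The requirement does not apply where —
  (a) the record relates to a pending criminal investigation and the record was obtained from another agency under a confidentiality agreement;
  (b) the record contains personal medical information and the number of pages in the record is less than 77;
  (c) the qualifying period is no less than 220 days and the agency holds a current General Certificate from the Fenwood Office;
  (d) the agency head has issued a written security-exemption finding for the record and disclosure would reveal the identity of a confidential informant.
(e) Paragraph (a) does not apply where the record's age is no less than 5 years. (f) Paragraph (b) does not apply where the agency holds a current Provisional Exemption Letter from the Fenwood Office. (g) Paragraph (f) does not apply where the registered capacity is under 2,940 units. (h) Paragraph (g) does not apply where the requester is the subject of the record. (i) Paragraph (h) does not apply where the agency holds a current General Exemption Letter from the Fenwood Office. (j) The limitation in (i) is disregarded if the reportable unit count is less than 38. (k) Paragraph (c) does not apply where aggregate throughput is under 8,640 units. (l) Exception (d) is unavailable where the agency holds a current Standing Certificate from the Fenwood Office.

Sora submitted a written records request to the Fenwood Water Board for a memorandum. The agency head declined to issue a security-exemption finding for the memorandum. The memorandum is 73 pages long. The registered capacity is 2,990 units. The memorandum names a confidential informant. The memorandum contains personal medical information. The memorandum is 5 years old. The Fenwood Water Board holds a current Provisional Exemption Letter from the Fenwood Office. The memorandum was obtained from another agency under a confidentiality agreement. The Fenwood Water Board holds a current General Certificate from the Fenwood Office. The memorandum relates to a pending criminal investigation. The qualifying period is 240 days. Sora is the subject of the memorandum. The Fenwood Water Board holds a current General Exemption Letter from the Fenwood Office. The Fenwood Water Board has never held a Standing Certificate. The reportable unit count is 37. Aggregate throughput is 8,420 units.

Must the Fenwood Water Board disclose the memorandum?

Yes — the Fenwood Water Board must disclose the memorandum.

All of (a)'s requirements are met (the memorandum relates to a pending investigation; the memorandum was obtained under a confidentiality agreement). But: (e) is engaged — the record's age is 5 years, meeting the 5 years threshold. Exception (a) does not apply.
All of (b)'s requirements are met (the memorandum contains personal medical information; the number of pages in the record is 73, less than the 77 limit). But: (f) applies — a current Provisional Exemption Letter is held. (g), which would lift (f), is not triggered — the registered capacity is 2,990 units, not under 2,940 units. Exception (b) does not apply.
Exception (c)'s conditions are all satisfied: the qualifying period is 240 days, meeting the 220 days threshold; a current General Certificate is held. But applying paragraph (k): (k) operates — aggregate throughput is 8,420 units, under the 8,640 units limit. Exception (c) does not apply.
Exception (d) does not apply: the agency head declined to issue a security-exemption finding.
None of the exceptions is available; § 64 applies in full.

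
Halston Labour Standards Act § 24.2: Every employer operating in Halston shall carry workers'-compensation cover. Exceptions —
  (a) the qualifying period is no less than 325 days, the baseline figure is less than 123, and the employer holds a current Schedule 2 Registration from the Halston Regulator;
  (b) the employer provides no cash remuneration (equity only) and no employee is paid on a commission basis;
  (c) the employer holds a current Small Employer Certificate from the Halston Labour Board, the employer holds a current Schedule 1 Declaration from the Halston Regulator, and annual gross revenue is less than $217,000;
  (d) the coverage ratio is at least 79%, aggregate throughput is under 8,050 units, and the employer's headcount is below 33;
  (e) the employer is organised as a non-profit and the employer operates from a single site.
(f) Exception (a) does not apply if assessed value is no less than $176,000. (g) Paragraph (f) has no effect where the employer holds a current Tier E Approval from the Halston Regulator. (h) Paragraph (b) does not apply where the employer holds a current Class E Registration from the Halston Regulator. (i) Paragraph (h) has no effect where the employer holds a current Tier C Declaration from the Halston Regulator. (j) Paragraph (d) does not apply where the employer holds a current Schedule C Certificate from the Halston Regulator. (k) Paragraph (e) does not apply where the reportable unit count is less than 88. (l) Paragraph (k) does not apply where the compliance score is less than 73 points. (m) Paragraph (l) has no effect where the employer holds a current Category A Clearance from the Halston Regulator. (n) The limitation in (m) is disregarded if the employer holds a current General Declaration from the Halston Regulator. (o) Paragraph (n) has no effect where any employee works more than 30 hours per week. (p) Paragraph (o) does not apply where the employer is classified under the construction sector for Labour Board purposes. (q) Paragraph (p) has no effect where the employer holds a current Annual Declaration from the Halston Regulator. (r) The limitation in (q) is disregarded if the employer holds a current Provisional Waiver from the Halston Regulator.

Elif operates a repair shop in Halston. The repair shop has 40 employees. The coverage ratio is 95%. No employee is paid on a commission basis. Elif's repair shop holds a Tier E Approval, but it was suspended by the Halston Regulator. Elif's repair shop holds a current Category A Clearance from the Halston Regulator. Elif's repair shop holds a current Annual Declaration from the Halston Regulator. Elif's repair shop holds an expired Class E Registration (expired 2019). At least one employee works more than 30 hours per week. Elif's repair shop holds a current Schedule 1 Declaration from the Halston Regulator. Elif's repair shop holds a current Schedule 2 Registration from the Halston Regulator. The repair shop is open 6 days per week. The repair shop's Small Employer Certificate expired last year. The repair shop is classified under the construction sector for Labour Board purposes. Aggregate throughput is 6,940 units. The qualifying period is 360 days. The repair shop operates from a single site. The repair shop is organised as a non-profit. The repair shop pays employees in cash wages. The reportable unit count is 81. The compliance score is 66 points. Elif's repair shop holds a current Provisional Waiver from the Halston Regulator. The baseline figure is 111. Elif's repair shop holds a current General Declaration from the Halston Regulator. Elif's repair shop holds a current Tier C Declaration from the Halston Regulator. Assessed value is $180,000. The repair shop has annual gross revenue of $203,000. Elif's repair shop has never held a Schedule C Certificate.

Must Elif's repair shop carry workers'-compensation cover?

No — exception (e) applies; Elif's repair shop is not required to carry workers'-compensation cover.

All of (a)'s requirements are met (the qualifying period is 360 days, meeting the 325 days threshold; the baseline figure is 111, less than the 123 limit; a current Schedule 2 Registration is held). However, paragraphs (f)–(g) must be considered: (f) applies — assessed value is $180,000, meeting the $176,000 threshold. (g), which would lift (f), does not operate here — no current Tier E Approval is held. (a) is therefore removed.
Exception (b) fails — employees are paid cash wages.
Exception (c) requires that the employer holds a current Small Employer Certificate from the Halston Labour Board; but the Small Employer Certificate has expired, so (c) is unavailable.
Exception (d) fails — the employer's headcount is 40, not below 33.
Exception (e): the employer is a non-profit; the employer operates from a single site — every condition holds. Considering the limiting provisions: (k) is engaged (the reportable unit count is 81, less than the 88 limit), but yields to (l): (l) operates against (k): the compliance score is 66 points, less than the 73 points limit. (m) would limit (l) — a current Category A Clearance is held — but (n) sets (m) aside: (n) operates against (m): a current General Declaration is held. (o) applies (at least one employee exceeds 30 hours/week), but yields to (p): (p) operates against (o): the repair shop is classified under the construction sector. (q) is engaged (a current Annual Declaration is held), but is itself disapplied by (r): (r) operates against (q): a current Provisional Waiver is held. So (e) applies.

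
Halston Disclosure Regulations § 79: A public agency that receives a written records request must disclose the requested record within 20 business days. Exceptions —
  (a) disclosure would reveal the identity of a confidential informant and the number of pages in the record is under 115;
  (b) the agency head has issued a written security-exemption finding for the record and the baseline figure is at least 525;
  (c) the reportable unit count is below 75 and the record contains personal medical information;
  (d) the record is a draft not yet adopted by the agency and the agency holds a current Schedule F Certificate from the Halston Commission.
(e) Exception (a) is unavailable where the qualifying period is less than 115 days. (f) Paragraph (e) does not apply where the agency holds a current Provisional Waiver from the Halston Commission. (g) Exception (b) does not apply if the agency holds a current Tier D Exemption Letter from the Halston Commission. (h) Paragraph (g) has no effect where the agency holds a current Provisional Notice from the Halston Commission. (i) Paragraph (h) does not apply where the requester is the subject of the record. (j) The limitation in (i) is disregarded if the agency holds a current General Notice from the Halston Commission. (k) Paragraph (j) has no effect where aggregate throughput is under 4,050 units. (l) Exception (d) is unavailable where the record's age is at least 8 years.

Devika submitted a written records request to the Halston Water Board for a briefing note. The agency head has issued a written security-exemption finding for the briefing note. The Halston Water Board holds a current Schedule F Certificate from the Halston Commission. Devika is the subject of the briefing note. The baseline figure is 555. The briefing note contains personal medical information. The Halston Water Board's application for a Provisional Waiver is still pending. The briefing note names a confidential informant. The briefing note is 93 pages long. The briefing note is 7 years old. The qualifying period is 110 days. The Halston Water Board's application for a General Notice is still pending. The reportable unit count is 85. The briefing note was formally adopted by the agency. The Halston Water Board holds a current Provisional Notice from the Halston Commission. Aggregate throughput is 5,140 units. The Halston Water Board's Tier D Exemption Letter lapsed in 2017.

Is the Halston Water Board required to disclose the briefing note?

All of (a)'s requirements are met (the briefing note names a confidential informant; the number of pages in the record is 93, under the 115 limit). But applying paragraphs (e)–(f): (e) operates against (a): the qualifying period is 110 days, less than the 115 days limit. (f), which would lift (e), is not engaged — no current Provisional Waiver is held. So (a) is unavailable.
Exception (b) is satisfied on its face — a written security-exemption finding has been issued; the baseline figure is 555, meeting the 525 threshold. Applying paragraphs (g)–(k): (g) does not operate here — there is no Tier D Exemption Letter in force. (b) remains available.
Exception (c) does not apply: the reportable unit count is 85, not below 75.
Exception (d) requires that the record is a draft not yet adopted by the agency; but the briefing note has been formally adopted, so (d) is unavailable.

No — exception (b) applies; the Halston Water Board is not required to disclose the briefing note.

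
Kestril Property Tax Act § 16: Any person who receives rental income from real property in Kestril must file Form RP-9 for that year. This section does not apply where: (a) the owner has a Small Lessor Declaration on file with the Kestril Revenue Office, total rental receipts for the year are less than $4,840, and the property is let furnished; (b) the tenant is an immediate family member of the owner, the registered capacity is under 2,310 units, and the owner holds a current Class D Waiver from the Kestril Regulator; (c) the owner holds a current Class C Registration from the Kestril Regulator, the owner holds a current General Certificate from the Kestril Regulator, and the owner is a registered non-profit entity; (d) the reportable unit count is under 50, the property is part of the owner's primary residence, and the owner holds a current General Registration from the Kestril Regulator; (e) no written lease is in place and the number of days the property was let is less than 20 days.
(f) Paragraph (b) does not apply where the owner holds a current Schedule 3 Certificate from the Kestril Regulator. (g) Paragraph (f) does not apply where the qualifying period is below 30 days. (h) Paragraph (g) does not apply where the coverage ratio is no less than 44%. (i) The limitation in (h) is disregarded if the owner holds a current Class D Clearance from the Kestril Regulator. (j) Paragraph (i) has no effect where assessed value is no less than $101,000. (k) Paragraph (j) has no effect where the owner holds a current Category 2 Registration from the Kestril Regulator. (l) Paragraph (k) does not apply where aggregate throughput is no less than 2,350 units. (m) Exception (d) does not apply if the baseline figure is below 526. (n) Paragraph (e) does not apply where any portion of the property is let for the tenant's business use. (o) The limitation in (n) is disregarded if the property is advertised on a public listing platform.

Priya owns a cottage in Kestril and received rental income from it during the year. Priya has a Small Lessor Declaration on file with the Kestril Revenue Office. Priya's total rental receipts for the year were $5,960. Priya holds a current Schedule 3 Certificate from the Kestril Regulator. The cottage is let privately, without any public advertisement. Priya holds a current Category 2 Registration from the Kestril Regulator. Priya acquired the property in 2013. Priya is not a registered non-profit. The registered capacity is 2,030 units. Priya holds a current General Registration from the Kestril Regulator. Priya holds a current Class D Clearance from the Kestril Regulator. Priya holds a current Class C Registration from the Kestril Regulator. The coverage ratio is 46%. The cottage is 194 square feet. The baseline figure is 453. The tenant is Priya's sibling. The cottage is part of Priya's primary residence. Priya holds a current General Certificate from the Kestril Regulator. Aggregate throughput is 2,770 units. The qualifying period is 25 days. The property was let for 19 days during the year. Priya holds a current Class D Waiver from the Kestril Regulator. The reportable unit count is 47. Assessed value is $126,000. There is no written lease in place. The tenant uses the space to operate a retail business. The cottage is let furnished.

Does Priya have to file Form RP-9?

Exception (a) requires that total rental receipts for the year are less than $4,840; but total rental receipts for the year are $5,960, not less than $4,840, so (a) is unavailable.
Exception (b)'s conditions are all satisfied: the tenant is an immediate family member; the registered capacity is 2,030 units, under the 2,310 units limit; a current Class D Waiver is held. However, paragraphs (f)–(l) must be considered: (f) is engaged — a current Schedule 3 Certificate is held. (g) would limit (f) — the qualifying period is 25 days, below the 30 days limit — but (h) sets (g) aside: (h) operates against (g): the coverage ratio is 46%, meeting the 44% threshold. (i) would limit (h) — a current Class D Clearance is held — but (j) sets (i) aside: (j) operates against (i): assessed value is $126,000, meeting the $101,000 threshold. (k) is engaged (a current Category 2 Registration is held), but is itself disapplied by (l): (l) is engaged — aggregate throughput is 2,770 units, meeting the 2,350 units threshold. (b) is therefore removed.
Exception (c) does not apply: Priya is not a registered non-profit.
All of (d)'s requirements are met (the reportable unit count is 47, under the 50 limit; the cottage is part of the primary residence; a current General Registration is held). However, paragraph (m) must be considered: (m) operates against (d): the baseline figure is 453, below the 526 limit. (d) is therefore removed.
Exception (e) is satisfied on its face — there is no written lease; the number of days the property was let is 19 days, less than the 20 days limit. Turning to paragraphs (n)–(o): (n) is triggered — the space is let for business use. (o) does not operate here (the property is let privately without advertisement), so (n) stands. (e) is therefore removed.
No exception displaces § 16.

Yes — Priya must file Form RP-9.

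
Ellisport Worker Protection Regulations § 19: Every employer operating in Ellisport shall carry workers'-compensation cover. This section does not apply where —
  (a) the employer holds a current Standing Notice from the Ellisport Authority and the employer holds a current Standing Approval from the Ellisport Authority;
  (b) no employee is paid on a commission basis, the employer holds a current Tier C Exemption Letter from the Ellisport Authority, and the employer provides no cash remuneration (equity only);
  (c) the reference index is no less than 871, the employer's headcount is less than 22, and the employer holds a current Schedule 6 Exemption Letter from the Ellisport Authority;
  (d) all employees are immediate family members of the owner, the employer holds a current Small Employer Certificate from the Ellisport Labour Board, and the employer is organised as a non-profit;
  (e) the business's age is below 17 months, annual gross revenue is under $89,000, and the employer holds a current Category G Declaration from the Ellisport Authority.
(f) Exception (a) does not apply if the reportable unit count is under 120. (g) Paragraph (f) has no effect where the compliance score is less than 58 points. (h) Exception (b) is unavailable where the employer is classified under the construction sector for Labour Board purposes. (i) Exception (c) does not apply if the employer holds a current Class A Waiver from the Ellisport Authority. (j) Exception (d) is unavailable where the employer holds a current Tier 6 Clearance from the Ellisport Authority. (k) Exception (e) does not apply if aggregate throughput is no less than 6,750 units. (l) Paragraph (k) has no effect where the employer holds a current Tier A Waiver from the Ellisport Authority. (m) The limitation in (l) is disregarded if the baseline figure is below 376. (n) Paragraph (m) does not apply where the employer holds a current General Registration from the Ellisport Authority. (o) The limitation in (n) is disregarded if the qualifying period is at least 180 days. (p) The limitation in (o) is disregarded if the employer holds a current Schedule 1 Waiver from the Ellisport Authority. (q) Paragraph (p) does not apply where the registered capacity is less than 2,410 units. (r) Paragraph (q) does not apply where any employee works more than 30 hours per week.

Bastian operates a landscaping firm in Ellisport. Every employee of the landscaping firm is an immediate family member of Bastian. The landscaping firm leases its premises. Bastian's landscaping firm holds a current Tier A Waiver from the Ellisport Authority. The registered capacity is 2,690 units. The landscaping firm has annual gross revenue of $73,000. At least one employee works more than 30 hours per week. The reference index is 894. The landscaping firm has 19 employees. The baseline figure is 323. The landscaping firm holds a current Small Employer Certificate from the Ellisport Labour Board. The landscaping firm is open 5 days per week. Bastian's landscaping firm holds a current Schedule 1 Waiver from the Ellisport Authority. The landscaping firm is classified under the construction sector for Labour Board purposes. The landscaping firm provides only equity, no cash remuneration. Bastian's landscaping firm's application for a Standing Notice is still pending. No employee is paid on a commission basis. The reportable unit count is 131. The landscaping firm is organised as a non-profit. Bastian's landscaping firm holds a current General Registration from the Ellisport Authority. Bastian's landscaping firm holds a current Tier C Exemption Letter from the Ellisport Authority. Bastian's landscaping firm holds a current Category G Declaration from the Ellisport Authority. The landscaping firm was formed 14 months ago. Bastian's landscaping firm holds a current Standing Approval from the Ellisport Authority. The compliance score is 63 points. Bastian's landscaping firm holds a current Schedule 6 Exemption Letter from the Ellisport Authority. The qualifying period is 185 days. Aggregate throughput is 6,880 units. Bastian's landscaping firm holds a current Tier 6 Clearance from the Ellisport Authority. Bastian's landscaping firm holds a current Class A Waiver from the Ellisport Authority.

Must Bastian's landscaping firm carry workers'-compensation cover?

No — exception (e) applies; Bastian's landscaping firm is not required to carry workers'-compensation cover.

Exception (a) requires that the employer holds a current Standing Notice from the Ellisport Authority; but the Standing Notice is not current, so (a) is unavailable.
Exception (b): no employee is paid on commission; a current Tier C Exemption Letter is held; remuneration is equity-only — every condition holds. But: (h) operates against (b): the landscaping firm is classified under the construction sector. So (b) is unavailable.
Exception (c): the reference index is 894, meeting the 871 threshold; the employer's headcount is 19, less than the 22 limit; a current Schedule 6 Exemption Letter is held — every condition holds. However, paragraph (i) must be considered: (i) is engaged — a current Class A Waiver is held. (c) is therefore removed.
Exception (d)'s conditions are all satisfied: every employee is an immediate family member; a current Small Employer Certificate is held; the employer is a non-profit. However, paragraph (j) must be considered: (j) operates against (d): a current Tier 6 Clearance is held. Exception (d) does not apply.
Exception (e) is satisfied on its face — the business's age is 14 months, below the 17 months limit; annual gross revenue is $73,000, under the $89,000 limit; a current Category G Declaration is held. As to paragraphs (k)–(r): (k) applies (aggregate throughput is 6,880 units, meeting the 6,750 units threshold), but is overridden by (l): (l) operates against (k): a current Tier A Waiver is held. (m) would limit (l) — the baseline figure is 323, below the 376 limit — but (n) sets (m) aside: (n) operates against (m): a current General Registration is held. (o) would limit (n) — the qualifying period is 185 days, meeting the 180 days threshold — but (p) sets (o) aside: (p) operates against (o): a current Schedule 1 Waiver is held. (q) is not engaged (the registered capacity is 2,690 units, not less than 2,410 units), so (p) stands. So (e) applies.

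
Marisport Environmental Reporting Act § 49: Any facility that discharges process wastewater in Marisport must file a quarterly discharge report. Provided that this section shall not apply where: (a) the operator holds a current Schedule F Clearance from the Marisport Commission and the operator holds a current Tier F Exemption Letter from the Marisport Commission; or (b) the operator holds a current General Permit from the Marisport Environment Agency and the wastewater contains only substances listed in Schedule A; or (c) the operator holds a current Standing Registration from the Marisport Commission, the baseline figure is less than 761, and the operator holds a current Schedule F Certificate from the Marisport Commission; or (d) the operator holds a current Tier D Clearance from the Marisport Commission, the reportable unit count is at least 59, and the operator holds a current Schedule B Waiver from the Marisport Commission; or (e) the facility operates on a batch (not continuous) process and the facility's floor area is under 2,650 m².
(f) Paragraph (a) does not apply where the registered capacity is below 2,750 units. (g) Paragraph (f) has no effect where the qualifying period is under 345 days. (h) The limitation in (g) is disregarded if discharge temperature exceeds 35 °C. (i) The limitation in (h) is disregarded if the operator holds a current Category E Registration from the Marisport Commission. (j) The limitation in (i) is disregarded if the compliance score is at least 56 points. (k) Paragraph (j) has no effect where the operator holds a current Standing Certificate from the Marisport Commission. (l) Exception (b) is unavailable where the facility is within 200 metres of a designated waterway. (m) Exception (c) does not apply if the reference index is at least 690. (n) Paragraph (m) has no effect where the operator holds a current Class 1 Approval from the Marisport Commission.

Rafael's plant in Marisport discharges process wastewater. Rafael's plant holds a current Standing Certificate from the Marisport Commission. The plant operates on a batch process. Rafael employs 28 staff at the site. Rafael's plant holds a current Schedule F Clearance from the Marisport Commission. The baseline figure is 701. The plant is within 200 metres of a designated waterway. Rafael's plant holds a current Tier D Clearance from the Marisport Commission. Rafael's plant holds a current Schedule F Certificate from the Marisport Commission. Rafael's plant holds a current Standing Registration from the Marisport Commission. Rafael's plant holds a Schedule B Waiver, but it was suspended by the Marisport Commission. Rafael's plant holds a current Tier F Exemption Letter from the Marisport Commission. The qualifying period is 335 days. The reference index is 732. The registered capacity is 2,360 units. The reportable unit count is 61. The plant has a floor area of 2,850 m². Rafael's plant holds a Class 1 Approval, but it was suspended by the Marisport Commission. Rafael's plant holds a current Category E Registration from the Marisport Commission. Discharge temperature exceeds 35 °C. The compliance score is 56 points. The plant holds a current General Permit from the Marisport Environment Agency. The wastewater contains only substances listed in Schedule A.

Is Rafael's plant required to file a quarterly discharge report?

Exception (a) is satisfied on its face — a current Schedule F Clearance is held; a current Tier F Exemption Letter is held. As to paragraphs (f)–(k): (f) would limit (a) — the registered capacity is 2,360 units, below the 2,750 units limit — but (g) sets (f) aside: (g) operates against (f): the qualifying period is 335 days, under the 345 days limit. (h) is engaged (discharge temperature exceeds 35 °C), but is set aside by (i): (i) operates — a current Category E Registration is held. (j) would limit (i) — the compliance score is 56 points, meeting the 56 points threshold — but (k) sets (j) aside: (k) operates against (j): a current Standing Certificate is held. So (a) applies.
Exception (b): a current General Permit is held; the wastewater is Schedule-A-only — every condition holds. But: (l) is triggered — the plant is within 200 m of a designated waterway. So (b) is unavailable.
Exception (c): a current Standing Registration is held; the baseline figure is 701, less than the 761 limit; a current Schedule F Certificate is held — every condition holds. Turning to paragraphs (m)–(n): (m) operates against (c): the reference index is 732, meeting the 690 threshold. (n), which would lift (m), does not operate here — no current Class 1 Approval is held. Exception (c) does not apply.
Exception (d) requires that the operator holds a current Schedule B Waiver from the Marisport Commission; but there is no Schedule B Waiver in force, so (d) is unavailable.
Exception (e) fails — the facility's floor area is 2,850 m², not under 2,650 m².

No — exception (a) applies; Rafael's plant is not required to file a quarterly discharge report.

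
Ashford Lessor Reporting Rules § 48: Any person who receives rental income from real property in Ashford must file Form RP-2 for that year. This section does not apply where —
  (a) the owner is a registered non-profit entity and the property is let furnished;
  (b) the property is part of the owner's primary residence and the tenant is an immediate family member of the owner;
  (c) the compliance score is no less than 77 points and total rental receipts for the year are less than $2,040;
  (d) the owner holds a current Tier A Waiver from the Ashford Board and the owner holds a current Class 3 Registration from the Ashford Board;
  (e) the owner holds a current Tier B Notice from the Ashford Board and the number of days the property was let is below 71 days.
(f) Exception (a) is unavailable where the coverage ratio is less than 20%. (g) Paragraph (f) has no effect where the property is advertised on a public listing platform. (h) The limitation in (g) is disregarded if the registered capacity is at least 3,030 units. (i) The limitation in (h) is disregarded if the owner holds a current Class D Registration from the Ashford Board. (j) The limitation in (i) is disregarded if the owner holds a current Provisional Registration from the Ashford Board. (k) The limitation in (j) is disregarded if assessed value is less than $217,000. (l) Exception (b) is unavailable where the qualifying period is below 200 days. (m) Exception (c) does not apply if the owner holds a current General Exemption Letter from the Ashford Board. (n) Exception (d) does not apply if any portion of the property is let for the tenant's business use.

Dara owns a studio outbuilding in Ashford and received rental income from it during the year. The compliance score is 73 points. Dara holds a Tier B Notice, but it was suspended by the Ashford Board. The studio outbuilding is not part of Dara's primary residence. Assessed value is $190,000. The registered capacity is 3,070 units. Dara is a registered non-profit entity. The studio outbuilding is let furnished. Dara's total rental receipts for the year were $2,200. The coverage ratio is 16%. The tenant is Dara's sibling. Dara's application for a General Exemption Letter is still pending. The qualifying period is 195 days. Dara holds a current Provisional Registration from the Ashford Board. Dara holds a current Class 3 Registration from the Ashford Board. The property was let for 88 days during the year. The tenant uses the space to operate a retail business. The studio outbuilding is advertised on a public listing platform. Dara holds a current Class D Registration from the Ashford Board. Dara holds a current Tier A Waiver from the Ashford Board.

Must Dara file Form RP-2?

No — exception (a) applies; Dara is not required to file Form RP-2.

Exception (a) is satisfied on its face — Dara is a registered non-profit; the property is let furnished. Considering the limiting provisions: (f) is triggered (the coverage ratio is 16%, less than the 20% limit), but is itself disapplied by (g): (g) operates against (f): the property is publicly advertised. (h) would limit (g) — the registered capacity is 3,070 units, meeting the 3,030 units threshold — but (i) sets (h) aside: (i) operates against (h): a current Class D Registration is held. (j) would limit (i) — a current Provisional Registration is held — but (k) sets (j) aside: (k) operates against (j): assessed value is $190,000, less than the $217,000 limit. Exception (a) stands.
Exception (b) does not apply: the studio outbuilding is not part of the primary residence.
Exception (c) fails — the compliance score is 73 points, short of 77 points.
Exception (d)'s conditions are all satisfied: a current Tier A Waiver is held; a current Class 3 Registration is held. Turning to paragraph (n): (n) operates against (d): the space is let for business use. (d) is therefore removed.
Exception (e) requires that the owner holds a current Tier B Notice from the Ashford Board; but there is no Tier B Notice in force, so (e) is unavailable.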